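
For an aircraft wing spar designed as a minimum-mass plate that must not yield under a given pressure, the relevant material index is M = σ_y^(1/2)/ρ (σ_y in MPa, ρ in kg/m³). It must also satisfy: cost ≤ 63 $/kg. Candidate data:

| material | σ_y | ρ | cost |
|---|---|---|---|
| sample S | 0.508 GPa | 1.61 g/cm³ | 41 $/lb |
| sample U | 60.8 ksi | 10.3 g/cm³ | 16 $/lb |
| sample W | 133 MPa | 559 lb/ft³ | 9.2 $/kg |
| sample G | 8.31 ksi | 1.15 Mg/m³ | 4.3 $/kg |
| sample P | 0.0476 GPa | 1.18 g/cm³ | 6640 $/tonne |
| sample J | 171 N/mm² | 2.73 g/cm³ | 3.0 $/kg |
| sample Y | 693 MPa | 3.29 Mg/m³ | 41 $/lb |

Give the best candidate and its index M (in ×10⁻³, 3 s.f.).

Screen on constraints: cost ≤ 63 $/kg. Survivors: sample U, sample W, sample G, sample P, sample J.
Normalizing units and computing the index:
  sample U: σ_y = 419.2 MPa, ρ = 10300 kg/m³
  sample W: σ_y = 133.0 MPa, ρ = 8954 kg/m³
  sample G: σ_y = 57.30 MPa, ρ = 1150 kg/m³
  sample P: σ_y = 47.60 MPa, ρ = 1180 kg/m³
  sample J: σ_y = 171.0 MPa, ρ = 2730 kg/m³
  sample G: M = 6.58×10⁻³
  sample P: M = 5.85×10⁻³
  sample J: M = 4.79×10⁻³
  sample U: M = 1.99×10⁻³
  sample W: M = 1.29×10⁻³
Sample G ranks first.

sample G, M = 6.58×10⁻³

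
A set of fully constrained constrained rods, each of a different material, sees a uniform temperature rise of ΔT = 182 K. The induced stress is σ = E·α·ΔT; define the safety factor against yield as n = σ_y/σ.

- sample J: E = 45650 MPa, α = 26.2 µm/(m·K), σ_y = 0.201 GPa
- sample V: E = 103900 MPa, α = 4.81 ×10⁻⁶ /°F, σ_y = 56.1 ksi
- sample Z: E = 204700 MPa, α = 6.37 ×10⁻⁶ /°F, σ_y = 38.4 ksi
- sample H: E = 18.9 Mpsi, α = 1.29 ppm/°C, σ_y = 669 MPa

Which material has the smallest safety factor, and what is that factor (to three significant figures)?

sample Z, n = 0.620

Converting E to GPa, α to ×10⁻⁶/K, σ_y to MPa, then σ and n for each:
  sample J: E = 45.65, α = 26.2, σ_y = 201.0 → σ = 218 MPa, n = 0.923
  sample V: E = 103.9, α = 8.66, σ_y = 386.8 → σ = 164 MPa, n = 2.36
  sample Z: E = 204.7, α = 11.5, σ_y = 264.8 → σ = 427 MPa, n = 0.620
  sample H: E = 130.3, α = 1.29, σ_y = 669.0 → σ = 30.6 MPa, n = 21.9
Sample Z has the lowest safety factor, n = 0.620.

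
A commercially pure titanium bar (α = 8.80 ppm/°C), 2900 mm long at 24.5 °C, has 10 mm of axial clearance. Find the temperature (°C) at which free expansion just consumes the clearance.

α·L₀·ΔT = 10.0 mm ⇒ ΔT = 10.0 / (8.80×10⁻⁶ × 2900.0) = 391.8 K.
T = 24.5 + 391.8 = 416.3 °C.

416 °C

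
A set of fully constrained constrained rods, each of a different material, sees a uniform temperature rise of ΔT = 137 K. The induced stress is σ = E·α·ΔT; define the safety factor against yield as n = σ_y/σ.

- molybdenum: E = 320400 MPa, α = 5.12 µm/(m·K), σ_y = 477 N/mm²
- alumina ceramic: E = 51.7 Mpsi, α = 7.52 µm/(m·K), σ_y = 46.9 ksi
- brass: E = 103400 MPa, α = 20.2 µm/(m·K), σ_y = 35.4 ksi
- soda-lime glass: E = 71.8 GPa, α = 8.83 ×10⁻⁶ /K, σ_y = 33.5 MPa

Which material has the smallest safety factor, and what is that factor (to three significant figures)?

With everything in SI (GPa, ×10⁻⁶/K, MPa):
  molybdenum: E = 320.4, α = 5.12, σ_y = 477.0 → σ = 225 MPa, n = 2.12
  alumina ceramic: E = 356.5, α = 7.52, σ_y = 323.4 → σ = 367 MPa, n = 0.881
  brass: E = 103.4, α = 20.2, σ_y = 244.1 → σ = 286 MPa, n = 0.853
  soda-lime glass: E = 71.80, α = 8.83, σ_y = 33.50 → σ = 86.9 MPa, n = 0.386
Soda-lime glass has the lowest safety factor, n = 0.386.

soda-lime glass, n = 0.386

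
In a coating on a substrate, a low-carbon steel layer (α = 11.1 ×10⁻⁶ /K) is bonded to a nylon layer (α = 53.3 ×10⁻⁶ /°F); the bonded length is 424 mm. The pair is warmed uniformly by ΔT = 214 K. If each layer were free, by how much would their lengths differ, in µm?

nylon: α = 53.3×10⁻⁶/°F × 9/5 = 95.9×10⁻⁶/K.
Δα = |11.1 − 95.9|×10⁻⁶/K = 84.8×10⁻⁶/K.
ΔL_mismatch = Δα·L·ΔT = 84.8×10⁻⁶ × 424.0 mm × 214.0 K = 7700 µm.

7700 µm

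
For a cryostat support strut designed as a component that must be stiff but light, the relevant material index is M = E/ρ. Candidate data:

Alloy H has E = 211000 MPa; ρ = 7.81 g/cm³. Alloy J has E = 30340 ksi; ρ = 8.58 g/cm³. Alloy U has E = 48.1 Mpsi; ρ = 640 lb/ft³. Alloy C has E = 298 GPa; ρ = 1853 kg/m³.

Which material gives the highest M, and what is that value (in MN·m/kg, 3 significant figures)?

alloy C, M = 161 MN·m/kg

Convert each candidate to consistent units, then evaluate M:
  alloy H: E = 211.0 GPa, ρ = 7810 kg/m³
  alloy J: E = 209.2 GPa, ρ = 8580 kg/m³
  alloy U: E = 331.6 GPa, ρ = 10250 kg/m³
  alloy C: E = 298.0 GPa, ρ = 1853 kg/m³
  alloy C: M = 161 MN·m/kg
  alloy U: M = 32.3 MN·m/kg
  alloy H: M = 27.0 MN·m/kg
  alloy J: M = 24.4 MN·m/kg
Alloy C has the largest M.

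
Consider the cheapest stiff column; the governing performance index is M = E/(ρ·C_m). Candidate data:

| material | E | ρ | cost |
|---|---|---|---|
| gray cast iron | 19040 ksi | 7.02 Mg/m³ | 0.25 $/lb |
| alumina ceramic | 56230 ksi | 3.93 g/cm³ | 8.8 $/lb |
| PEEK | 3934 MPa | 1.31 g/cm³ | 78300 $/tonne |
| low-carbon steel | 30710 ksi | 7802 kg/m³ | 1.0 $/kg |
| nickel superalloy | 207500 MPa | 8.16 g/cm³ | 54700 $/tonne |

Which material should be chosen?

Normalizing units and computing the index:
  gray cast iron: E = 131.3 GPa, ρ = 7020 kg/m³, cost = 0.5511 $/kg
  alumina ceramic: E = 387.7 GPa, ρ = 3930 kg/m³, cost = 19.40 $/kg
  PEEK: E = 3.934 GPa, ρ = 1310 kg/m³, cost = 78.30 $/kg
  low-carbon steel: E = 211.7 GPa, ρ = 7802 kg/m³, cost = 1.000 $/kg
  nickel superalloy: E = 207.5 GPa, ρ = 8160 kg/m³, cost = 54.70 $/kg
  gray cast iron: M = 33.9 MN·m per $
  low-carbon steel: M = 27.1 MN·m per $
  alumina ceramic: M = 5.08 MN·m per $
  nickel superalloy: M = 0.465 MN·m per $
  PEEK: M = 0.0384 MN·m per $
Gray cast iron has the largest M.

gray cast iron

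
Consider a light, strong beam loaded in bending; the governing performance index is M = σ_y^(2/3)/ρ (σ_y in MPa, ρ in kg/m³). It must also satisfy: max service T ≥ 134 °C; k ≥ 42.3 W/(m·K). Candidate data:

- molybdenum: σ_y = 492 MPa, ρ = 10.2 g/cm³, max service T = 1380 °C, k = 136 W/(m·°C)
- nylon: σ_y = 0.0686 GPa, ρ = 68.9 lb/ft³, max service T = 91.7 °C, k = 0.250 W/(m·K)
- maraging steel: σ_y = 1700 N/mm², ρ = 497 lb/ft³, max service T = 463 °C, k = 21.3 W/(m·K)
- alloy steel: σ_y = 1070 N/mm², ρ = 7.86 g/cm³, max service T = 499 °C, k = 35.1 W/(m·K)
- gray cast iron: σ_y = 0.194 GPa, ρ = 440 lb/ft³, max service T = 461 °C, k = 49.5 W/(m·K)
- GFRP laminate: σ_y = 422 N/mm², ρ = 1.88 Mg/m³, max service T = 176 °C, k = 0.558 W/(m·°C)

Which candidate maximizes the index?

Screen on constraints: max service T ≥ 134 °C; k ≥ 42.3 W/(m·K). Survivors: molybdenum, gray cast iron.
Putting every candidate on a common basis:
  molybdenum: σ_y = 492.0 MPa, ρ = 10200 kg/m³
  gray cast iron: σ_y = 194.0 MPa, ρ = 7048 kg/m³
  molybdenum: M = 6.11×10⁻³
  gray cast iron: M = 4.75×10⁻³
Molybdenum has the largest M.

molybdenum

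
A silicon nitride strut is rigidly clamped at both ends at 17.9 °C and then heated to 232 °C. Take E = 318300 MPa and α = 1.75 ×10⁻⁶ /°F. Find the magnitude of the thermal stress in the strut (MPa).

E = 318300 MPa = 318.3 GPa.
α = 1.75×10⁻⁶/°F × 9/5 = 3.15×10⁻⁶/K.
ΔT = 214.1 K. Constrained thermal stress σ = E·α·ΔT = 318.3×10³ MPa × 3.15×10⁻⁶ × 214.1 = 215 MPa (compressive).

215 MPa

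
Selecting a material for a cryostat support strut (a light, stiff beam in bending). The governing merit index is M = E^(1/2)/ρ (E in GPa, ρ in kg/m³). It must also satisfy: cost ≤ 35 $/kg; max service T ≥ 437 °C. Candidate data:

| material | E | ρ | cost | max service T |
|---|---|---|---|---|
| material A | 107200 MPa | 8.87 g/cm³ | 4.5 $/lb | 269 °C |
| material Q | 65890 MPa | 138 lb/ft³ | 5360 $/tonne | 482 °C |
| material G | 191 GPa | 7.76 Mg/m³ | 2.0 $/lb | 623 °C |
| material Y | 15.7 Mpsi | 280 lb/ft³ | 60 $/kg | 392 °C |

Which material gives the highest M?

Screen on constraints: cost ≤ 35 $/kg; max service T ≥ 437 °C. Survivors: material Q, material G.
Normalizing units and computing the index:
  material Q: E = 65.89 GPa, ρ = 2211 kg/m³
  material G: E = 191.0 GPa, ρ = 7760 kg/m³
  material Q: M = 3.67×10⁻³
  material G: M = 1.78×10⁻³
Highest index: material Q.

material Q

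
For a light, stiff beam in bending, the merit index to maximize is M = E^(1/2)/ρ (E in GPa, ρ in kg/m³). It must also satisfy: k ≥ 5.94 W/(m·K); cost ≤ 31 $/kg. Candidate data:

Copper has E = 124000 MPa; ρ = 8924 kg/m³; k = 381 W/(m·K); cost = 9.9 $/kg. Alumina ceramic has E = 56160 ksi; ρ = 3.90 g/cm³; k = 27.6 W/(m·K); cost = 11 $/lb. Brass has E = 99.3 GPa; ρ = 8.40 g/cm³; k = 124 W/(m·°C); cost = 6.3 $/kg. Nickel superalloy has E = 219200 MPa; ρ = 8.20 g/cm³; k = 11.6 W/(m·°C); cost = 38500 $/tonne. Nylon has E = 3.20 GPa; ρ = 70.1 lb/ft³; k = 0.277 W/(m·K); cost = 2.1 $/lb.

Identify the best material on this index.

alumina ceramic

Screen on constraints: k ≥ 5.94 W/(m·K); cost ≤ 31 $/kg. Survivors: copper, alumina ceramic, brass.
Putting every candidate on a common basis:
  copper: E = 124.0 GPa, ρ = 8924 kg/m³
  alumina ceramic: E = 387.2 GPa, ρ = 3900 kg/m³
  brass: E = 99.30 GPa, ρ = 8400 kg/m³
  alumina ceramic: M = 5.05×10⁻³
  copper: M = 1.25×10⁻³
  brass: M = 1.19×10⁻³
The maximum is for alumina ceramic.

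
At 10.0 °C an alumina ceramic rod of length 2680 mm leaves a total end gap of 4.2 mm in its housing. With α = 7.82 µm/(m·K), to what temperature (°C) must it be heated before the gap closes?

α·L₀·ΔT = 4.2 mm ⇒ ΔT = 4.2 / (7.82×10⁻⁶ × 2680.0) = 200.4 K.
T = 10.0 + 200.4 = 210.4 °C.

210 °C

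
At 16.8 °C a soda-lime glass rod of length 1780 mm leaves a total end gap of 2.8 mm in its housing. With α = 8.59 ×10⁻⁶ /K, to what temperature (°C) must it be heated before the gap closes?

200 °C

α·L₀·ΔT = 2.8 mm ⇒ ΔT = 2.8 / (8.59×10⁻⁶ × 1780.0) = 183.1 K.
T = 16.8 + 183.1 = 199.9 °C.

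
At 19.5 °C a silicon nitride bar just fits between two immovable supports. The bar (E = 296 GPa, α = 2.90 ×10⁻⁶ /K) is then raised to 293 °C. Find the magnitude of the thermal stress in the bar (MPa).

235 MPa

ΔT = 273.5 K. Constrained thermal stress σ = E·α·ΔT = 296.0×10³ MPa × 2.90×10⁻⁶ × 273.5 = 235 MPa (compressive).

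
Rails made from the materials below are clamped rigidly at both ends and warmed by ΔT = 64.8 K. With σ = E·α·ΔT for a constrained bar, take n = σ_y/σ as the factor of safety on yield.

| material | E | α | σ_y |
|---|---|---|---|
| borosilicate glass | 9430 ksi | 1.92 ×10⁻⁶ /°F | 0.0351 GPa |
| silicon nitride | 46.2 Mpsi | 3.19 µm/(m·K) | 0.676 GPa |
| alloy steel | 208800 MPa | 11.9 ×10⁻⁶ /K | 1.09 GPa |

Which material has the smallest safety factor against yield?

In consistent units (E in GPa, α in ×10⁻⁶/K, σ_y in MPa):
  borosilicate glass: E = 65.02, α = 3.46, σ_y = 35.10 → σ = 14.6 MPa, n = 2.41
  silicon nitride: E = 318.5, α = 3.19, σ_y = 676.0 → σ = 65.8 MPa, n = 10.3
  alloy steel: E = 208.8, α = 11.9, σ_y = 1090 → σ = 161 MPa, n = 6.77
Borosilicate glass has the lowest safety factor, n = 2.41.

borosilicate glass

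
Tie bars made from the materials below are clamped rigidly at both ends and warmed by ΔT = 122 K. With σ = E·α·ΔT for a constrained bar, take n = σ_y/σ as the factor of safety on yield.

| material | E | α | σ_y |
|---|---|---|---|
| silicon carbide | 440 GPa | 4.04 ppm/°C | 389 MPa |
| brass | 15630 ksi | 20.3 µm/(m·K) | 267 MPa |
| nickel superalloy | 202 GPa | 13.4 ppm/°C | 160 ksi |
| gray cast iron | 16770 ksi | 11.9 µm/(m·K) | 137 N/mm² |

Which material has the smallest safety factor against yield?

gray cast iron

With everything in SI (GPa, ×10⁻⁶/K, MPa):
  silicon carbide: E = 440.0, α = 4.04, σ_y = 389.0 → σ = 217 MPa, n = 1.79
  brass: E = 107.8, α = 20.3, σ_y = 267.0 → σ = 267 MPa, n = 1.00
  nickel superalloy: E = 202.0, α = 13.4, σ_y = 1103 → σ = 330 MPa, n = 3.34
  gray cast iron: E = 115.6, α = 11.9, σ_y = 137.0 → σ = 168 MPa, n = 0.816
The minimum is gray cast iron at n = 0.816.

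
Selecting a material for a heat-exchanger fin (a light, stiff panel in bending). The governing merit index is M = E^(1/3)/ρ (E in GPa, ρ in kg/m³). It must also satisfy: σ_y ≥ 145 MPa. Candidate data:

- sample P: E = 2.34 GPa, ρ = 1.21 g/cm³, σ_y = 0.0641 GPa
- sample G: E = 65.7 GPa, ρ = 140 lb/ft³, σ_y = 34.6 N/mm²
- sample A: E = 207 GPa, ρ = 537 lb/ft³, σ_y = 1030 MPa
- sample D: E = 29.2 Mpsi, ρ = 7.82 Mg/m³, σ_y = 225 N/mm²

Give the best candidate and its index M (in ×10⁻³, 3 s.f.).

Screen on constraints: σ_y ≥ 145 MPa. Survivors: sample A, sample D.
Convert each candidate to consistent units, then evaluate M:
  sample A: E = 207.0 GPa, ρ = 8602 kg/m³
  sample D: E = 201.3 GPa, ρ = 7820 kg/m³
  sample D: M = 0.749×10⁻³
  sample A: M = 0.688×10⁻³
Sample D ranks first.

sample D, M = 0.749×10⁻³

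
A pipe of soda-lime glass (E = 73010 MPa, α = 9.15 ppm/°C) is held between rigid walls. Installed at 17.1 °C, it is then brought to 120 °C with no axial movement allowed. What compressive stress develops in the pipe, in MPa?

68.7 MPa

E = 73010 MPa = 73.01 GPa.
ΔT = 102.9 K. Constrained thermal stress σ = E·α·ΔT = 73.01×10³ MPa × 9.15×10⁻⁶ × 102.9 = 68.7 MPa (compressive).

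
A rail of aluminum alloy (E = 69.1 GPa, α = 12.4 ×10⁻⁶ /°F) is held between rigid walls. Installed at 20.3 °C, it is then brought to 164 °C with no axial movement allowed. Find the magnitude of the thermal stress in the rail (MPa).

222 MPa

α = 12.4×10⁻⁶/°F × 9/5 = 22.3×10⁻⁶/K.
ΔT = 143.7 K. Constrained thermal stress σ = E·α·ΔT = 69.10×10³ MPa × 22.3×10⁻⁶ × 143.7 = 222 MPa (compressive).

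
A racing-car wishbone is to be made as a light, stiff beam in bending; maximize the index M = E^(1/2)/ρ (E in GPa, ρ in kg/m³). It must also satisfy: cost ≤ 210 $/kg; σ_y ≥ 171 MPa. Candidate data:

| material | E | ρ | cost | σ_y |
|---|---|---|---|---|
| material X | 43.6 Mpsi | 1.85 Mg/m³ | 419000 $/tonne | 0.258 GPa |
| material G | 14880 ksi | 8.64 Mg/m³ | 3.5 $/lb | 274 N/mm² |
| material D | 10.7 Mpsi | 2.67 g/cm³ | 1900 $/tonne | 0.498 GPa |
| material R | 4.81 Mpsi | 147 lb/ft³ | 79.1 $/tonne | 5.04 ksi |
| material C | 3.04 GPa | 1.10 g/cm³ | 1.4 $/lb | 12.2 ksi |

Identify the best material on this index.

Screen on constraints: cost ≤ 210 $/kg; σ_y ≥ 171 MPa. Survivors: material G, material D.
Convert each candidate to consistent units, then evaluate M:
  material G: E = 102.6 GPa, ρ = 8640 kg/m³
  material D: E = 73.77 GPa, ρ = 2670 kg/m³
  material D: M = 3.22×10⁻³
  material G: M = 1.17×10⁻³
The maximum is for material D.

material D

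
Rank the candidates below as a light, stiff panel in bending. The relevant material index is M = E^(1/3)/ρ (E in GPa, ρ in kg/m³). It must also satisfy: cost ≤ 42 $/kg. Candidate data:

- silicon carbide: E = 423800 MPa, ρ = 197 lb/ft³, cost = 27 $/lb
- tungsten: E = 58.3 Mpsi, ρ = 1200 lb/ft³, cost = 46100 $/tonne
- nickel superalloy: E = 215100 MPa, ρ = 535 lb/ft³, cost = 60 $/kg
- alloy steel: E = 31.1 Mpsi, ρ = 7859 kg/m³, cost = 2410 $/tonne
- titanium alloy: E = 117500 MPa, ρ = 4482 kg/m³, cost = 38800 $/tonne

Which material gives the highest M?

Screen on constraints: cost ≤ 42 $/kg. Survivors: alloy steel, titanium alloy.
Normalizing units and computing the index:
  alloy steel: E = 214.4 GPa, ρ = 7859 kg/m³
  titanium alloy: E = 117.5 GPa, ρ = 4482 kg/m³
  titanium alloy: M = 1.09×10⁻³
  alloy steel: M = 0.762×10⁻³
Titanium alloy ranks first.

titanium alloy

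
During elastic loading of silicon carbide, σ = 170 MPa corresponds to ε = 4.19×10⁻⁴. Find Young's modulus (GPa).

E = σ/ε = 170 MPa / 4.19×10⁻⁴ = 405700 MPa = 406 GPa.

406 GPa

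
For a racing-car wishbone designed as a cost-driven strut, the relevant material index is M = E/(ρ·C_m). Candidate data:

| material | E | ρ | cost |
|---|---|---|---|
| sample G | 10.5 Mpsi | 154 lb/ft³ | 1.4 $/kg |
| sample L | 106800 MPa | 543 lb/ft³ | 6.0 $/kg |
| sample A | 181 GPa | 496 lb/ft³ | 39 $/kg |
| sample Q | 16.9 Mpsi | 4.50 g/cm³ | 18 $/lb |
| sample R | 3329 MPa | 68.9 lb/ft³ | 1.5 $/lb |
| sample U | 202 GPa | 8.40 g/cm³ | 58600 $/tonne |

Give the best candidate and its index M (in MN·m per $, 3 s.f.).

Putting every candidate on a common basis:
  sample G: E = 72.39 GPa, ρ = 2467 kg/m³, cost = 1.400 $/kg
  sample L: E = 106.8 GPa, ρ = 8698 kg/m³, cost = 6.000 $/kg
  sample A: E = 181.0 GPa, ρ = 7945 kg/m³, cost = 39.00 $/kg
  sample Q: E = 116.5 GPa, ρ = 4500 kg/m³, cost = 39.68 $/kg
  sample R: E = 3.329 GPa, ρ = 1104 kg/m³, cost = 3.307 $/kg
  sample U: E = 202.0 GPa, ρ = 8400 kg/m³, cost = 58.60 $/kg
  sample G: M = 21.0 MN·m per $
  sample L: M = 2.05 MN·m per $
  sample R: M = 0.912 MN·m per $
  sample Q: M = 0.653 MN·m per $
  sample A: M = 0.584 MN·m per $
  sample U: M = 0.410 MN·m per $
Highest index: sample G.

sample G, M = 21.0 MN·m per $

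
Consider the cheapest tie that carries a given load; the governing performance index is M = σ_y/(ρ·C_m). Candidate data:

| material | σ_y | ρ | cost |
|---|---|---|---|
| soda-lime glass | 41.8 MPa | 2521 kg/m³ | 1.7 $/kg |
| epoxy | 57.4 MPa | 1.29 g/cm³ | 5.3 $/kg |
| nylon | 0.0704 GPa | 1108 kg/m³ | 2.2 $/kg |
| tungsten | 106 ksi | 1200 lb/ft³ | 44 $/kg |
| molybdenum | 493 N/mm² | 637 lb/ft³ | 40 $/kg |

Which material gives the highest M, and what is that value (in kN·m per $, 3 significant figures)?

nylon, M = 28.9 kN·m per $

Normalizing units and computing the index:
  soda-lime glass: σ_y = 41.80 MPa, ρ = 2521 kg/m³, cost = 1.700 $/kg
  epoxy: σ_y = 57.40 MPa, ρ = 1290 kg/m³, cost = 5.300 $/kg
  nylon: σ_y = 70.40 MPa, ρ = 1108 kg/m³, cost = 2.200 $/kg
  tungsten: σ_y = 730.8 MPa, ρ = 19220 kg/m³, cost = 44.00 $/kg
  molybdenum: σ_y = 493.0 MPa, ρ = 10200 kg/m³, cost = 40.00 $/kg
  nylon: M = 28.9 kN·m per $
  soda-lime glass: M = 9.75 kN·m per $
  epoxy: M = 8.40 kN·m per $
  molybdenum: M = 1.21 kN·m per $
  tungsten: M = 0.864 kN·m per $
Nylon has the largest M.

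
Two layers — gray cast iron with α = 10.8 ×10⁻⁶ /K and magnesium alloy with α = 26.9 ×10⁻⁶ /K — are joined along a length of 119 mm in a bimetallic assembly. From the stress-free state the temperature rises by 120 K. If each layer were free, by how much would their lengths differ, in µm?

Δα = |10.8 − 26.9|×10⁻⁶/K = 16.1×10⁻⁶/K.
ΔL_mismatch = Δα·L·ΔT = 16.1×10⁻⁶ × 119.0 mm × 120.0 K = 230 µm.

230 µm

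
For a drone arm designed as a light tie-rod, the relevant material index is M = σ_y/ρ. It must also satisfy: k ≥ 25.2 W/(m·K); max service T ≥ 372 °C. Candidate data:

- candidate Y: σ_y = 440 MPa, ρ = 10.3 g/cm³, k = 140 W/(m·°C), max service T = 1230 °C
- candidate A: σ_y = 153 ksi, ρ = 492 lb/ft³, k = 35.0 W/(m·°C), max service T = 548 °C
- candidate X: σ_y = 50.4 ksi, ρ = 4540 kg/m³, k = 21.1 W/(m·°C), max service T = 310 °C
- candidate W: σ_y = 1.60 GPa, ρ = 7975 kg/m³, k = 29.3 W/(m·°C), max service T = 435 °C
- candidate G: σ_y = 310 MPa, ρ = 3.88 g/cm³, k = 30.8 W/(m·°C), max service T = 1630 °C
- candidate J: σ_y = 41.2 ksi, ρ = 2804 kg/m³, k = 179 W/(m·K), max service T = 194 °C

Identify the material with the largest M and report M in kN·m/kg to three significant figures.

candidate W, M = 201 kN·m/kg

Screen on constraints: k ≥ 25.2 W/(m·K); max service T ≥ 372 °C. Survivors: candidate Y, candidate A, candidate W, candidate G.
In SI units:
  candidate Y: σ_y = 440.0 MPa, ρ = 10300 kg/m³
  candidate A: σ_y = 1055 MPa, ρ = 7881 kg/m³
  candidate W: σ_y = 1600 MPa, ρ = 7975 kg/m³
  candidate G: σ_y = 310.0 MPa, ρ = 3880 kg/m³
  candidate W: M = 201 kN·m/kg
  candidate A: M = 134 kN·m/kg
  candidate G: M = 79.9 kN·m/kg
  candidate Y: M = 42.7 kN·m/kg
The maximum is for candidate W.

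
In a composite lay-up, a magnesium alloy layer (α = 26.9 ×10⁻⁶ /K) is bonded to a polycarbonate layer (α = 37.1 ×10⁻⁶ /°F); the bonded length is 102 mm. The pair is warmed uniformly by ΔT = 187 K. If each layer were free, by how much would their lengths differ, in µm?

761 µm

polycarbonate: α = 37.1×10⁻⁶/°F × 9/5 = 66.8×10⁻⁶/K.
Δα = |26.9 − 66.8|×10⁻⁶/K = 39.9×10⁻⁶/K.
ΔL_mismatch = Δα·L·ΔT = 39.9×10⁻⁶ × 102.0 mm × 187.0 K = 761 µm.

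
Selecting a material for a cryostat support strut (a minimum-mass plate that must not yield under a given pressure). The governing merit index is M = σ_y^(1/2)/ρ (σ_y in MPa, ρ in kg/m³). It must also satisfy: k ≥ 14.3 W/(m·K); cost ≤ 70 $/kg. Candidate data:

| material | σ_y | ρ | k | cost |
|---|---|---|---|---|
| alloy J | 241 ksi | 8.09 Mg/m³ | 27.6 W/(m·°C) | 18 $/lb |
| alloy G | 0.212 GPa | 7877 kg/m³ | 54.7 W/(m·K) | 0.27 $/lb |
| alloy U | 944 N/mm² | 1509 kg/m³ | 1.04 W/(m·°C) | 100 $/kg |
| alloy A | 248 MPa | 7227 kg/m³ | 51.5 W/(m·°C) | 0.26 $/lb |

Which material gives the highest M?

alloy J

Screen on constraints: k ≥ 14.3 W/(m·K); cost ≤ 70 $/kg. Survivors: alloy J, alloy G, alloy A.
In SI units:
  alloy J: σ_y = 1662 MPa, ρ = 8090 kg/m³
  alloy G: σ_y = 212.0 MPa, ρ = 7877 kg/m³
  alloy A: σ_y = 248.0 MPa, ρ = 7227 kg/m³
  alloy J: M = 5.04×10⁻³
  alloy A: M = 2.18×10⁻³
  alloy G: M = 1.85×10⁻³
Alloy J ranks first.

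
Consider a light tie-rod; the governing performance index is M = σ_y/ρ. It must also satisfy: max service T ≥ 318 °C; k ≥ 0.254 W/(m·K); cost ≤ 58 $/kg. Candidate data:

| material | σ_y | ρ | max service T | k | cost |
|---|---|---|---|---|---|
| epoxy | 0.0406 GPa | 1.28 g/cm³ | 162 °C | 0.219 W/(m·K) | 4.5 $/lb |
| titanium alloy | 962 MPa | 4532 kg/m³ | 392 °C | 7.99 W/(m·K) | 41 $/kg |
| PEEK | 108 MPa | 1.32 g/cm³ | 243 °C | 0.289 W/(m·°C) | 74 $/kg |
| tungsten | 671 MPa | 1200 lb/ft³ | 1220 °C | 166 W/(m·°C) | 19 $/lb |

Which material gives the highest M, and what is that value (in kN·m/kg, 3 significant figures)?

titanium alloy, M = 212 kN·m/kg

Screen on constraints: max service T ≥ 318 °C; k ≥ 0.254 W/(m·K); cost ≤ 58 $/kg. Survivors: titanium alloy, tungsten.
Putting every candidate on a common basis:
  titanium alloy: σ_y = 962.0 MPa, ρ = 4532 kg/m³
  tungsten: σ_y = 671.0 MPa, ρ = 19220 kg/m³
  titanium alloy: M = 212 kN·m/kg
  tungsten: M = 34.9 kN·m/kg
Titanium alloy ranks first.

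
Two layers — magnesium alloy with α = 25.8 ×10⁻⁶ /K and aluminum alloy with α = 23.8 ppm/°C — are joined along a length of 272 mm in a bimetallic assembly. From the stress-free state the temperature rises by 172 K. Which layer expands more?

magnesium alloy

α(magnesium alloy) = 25.8×10⁻⁶/K vs α(aluminum alloy) = 23.8×10⁻⁶/K.
Higher α expands more for the same ΔT: magnesium alloy.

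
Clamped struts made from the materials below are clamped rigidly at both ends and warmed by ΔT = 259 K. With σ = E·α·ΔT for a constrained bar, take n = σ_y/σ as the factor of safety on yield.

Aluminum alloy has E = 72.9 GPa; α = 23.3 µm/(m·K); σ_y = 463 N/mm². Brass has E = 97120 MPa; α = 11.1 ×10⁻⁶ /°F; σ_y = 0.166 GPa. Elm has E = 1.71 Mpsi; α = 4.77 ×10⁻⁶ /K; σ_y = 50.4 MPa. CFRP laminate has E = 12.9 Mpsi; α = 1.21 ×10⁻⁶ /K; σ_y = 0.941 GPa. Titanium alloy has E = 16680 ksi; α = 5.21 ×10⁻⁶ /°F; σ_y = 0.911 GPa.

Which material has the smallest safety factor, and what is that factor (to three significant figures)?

Converting E to GPa, α to ×10⁻⁶/K, σ_y to MPa, then σ and n for each:
  aluminum alloy: E = 72.90, α = 23.3, σ_y = 463.0 → σ = 440 MPa, n = 1.05
  brass: E = 97.12, α = 20.0, σ_y = 166.0 → σ = 503 MPa, n = 0.330
  elm: E = 11.79, α = 4.77, σ_y = 50.40 → σ = 14.6 MPa, n = 3.46
  CFRP laminate: E = 88.94, α = 1.21, σ_y = 941.0 → σ = 27.9 MPa, n = 33.8
  titanium alloy: E = 115.0, α = 9.38, σ_y = 911.0 → σ = 279 MPa, n = 3.26
Smallest n: brass with n = 0.330.

brass, n = 0.330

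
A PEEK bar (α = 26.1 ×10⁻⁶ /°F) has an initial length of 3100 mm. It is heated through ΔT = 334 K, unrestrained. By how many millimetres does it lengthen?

Convert α: 26.1×10⁻⁶/°F × (9/5) = 47.0×10⁻⁶/K.
ΔL = α·L₀·ΔT = 47.0×10⁻⁶ × 3100 mm × 334.0 K = 48.6 mm.

48.6 mm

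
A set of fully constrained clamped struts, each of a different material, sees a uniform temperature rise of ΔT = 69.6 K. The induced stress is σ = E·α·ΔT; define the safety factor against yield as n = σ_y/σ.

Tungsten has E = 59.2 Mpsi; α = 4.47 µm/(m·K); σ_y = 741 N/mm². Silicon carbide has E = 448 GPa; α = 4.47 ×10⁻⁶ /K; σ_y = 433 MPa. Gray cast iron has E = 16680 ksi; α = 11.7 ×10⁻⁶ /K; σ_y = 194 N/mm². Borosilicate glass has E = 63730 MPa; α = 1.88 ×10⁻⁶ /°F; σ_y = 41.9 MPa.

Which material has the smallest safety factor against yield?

Per material, after unit conversion:
  tungsten: E = 408.2, α = 4.47, σ_y = 741.0 → σ = 127 MPa, n = 5.84
  silicon carbide: E = 448.0, α = 4.47, σ_y = 433.0 → σ = 139 MPa, n = 3.11
  gray cast iron: E = 115.0, α = 11.7, σ_y = 194.0 → σ = 93.7 MPa, n = 2.07
  borosilicate glass: E = 63.73, α = 3.38, σ_y = 41.90 → σ = 15.0 MPa, n = 2.79
Gray cast iron has the lowest safety factor, n = 2.07.

gray cast iron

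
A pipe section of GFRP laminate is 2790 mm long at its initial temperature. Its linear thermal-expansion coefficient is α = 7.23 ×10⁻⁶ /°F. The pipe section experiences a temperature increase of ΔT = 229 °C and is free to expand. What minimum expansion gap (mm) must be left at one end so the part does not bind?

8.31 mm

Convert α: 7.23×10⁻⁶/°F × (9/5) = 13.0×10⁻⁶/K.
ΔL = α·L₀·ΔT = 13.0×10⁻⁶ × 2790 mm × 229.0 K = 8.31 mm.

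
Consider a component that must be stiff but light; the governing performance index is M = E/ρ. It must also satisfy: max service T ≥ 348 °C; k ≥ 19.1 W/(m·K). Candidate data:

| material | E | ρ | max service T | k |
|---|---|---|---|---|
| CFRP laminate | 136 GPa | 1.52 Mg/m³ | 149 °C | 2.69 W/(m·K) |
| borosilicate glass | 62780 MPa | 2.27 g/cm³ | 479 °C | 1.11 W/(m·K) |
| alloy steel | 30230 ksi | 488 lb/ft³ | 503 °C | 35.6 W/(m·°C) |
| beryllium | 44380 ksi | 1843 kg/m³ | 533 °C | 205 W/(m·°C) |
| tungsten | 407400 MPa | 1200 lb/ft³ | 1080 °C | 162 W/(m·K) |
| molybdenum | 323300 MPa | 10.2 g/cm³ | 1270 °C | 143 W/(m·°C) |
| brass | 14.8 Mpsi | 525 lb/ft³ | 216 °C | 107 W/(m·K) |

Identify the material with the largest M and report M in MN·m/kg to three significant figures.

beryllium, M = 166 MN·m/kg

Screen on constraints: max service T ≥ 348 °C; k ≥ 19.1 W/(m·K). Survivors: alloy steel, beryllium, tungsten, molybdenum.
Normalizing units and computing the index:
  alloy steel: E = 208.4 GPa, ρ = 7817 kg/m³
  beryllium: E = 306.0 GPa, ρ = 1843 kg/m³
  tungsten: E = 407.4 GPa, ρ = 19220 kg/m³
  molybdenum: E = 323.3 GPa, ρ = 10200 kg/m³
  beryllium: M = 166 MN·m/kg
  molybdenum: M = 31.7 MN·m/kg
  alloy steel: M = 26.7 MN·m/kg
  tungsten: M = 21.2 MN·m/kg
Highest index: beryllium.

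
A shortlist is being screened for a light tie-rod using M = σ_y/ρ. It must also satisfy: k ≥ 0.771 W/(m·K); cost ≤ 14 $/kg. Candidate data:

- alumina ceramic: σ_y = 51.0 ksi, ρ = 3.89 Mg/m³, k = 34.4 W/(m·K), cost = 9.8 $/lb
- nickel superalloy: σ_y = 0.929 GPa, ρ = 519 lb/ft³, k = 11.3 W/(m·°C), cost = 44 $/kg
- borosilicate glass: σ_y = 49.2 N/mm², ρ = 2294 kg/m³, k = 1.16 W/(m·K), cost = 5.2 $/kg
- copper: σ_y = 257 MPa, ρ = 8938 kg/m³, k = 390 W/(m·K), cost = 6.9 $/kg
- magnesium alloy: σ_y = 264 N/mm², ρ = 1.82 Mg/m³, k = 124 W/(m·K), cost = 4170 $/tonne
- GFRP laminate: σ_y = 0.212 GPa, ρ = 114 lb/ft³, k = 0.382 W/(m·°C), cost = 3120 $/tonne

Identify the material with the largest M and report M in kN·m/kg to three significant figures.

Screen on constraints: k ≥ 0.771 W/(m·K); cost ≤ 14 $/kg. Survivors: borosilicate glass, copper, magnesium alloy.
Normalizing units and computing the index:
  borosilicate glass: σ_y = 49.20 MPa, ρ = 2294 kg/m³
  copper: σ_y = 257.0 MPa, ρ = 8938 kg/m³
  magnesium alloy: σ_y = 264.0 MPa, ρ = 1820 kg/m³
  magnesium alloy: M = 145 kN·m/kg
  copper: M = 28.8 kN·m/kg
  borosilicate glass: M = 21.4 kN·m/kg
Highest index: magnesium alloy.

magnesium alloy, M = 145 kN·m/kg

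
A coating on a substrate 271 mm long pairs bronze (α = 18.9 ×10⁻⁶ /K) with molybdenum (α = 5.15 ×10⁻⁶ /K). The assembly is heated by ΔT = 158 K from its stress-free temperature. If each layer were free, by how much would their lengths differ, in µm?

589 µm

Δα = |18.9 − 5.15|×10⁻⁶/K = 13.7×10⁻⁶/K.
ΔL_mismatch = Δα·L·ΔT = 13.7×10⁻⁶ × 271.0 mm × 158.0 K = 589 µm.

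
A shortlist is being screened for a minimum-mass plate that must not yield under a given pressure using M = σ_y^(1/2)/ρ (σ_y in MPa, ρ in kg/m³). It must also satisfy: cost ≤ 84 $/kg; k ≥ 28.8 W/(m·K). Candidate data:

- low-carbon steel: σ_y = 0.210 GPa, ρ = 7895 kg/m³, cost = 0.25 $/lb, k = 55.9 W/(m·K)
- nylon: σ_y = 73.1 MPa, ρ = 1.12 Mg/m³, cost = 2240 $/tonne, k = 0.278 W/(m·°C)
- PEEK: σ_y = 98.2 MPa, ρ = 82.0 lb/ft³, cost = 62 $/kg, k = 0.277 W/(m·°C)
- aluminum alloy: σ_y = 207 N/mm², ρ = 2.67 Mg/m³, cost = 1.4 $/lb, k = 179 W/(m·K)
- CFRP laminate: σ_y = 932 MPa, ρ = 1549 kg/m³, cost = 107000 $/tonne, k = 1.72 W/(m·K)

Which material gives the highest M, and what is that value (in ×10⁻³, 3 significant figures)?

aluminum alloy, M = 5.39×10⁻³

Screen on constraints: cost ≤ 84 $/kg; k ≥ 28.8 W/(m·K). Survivors: low-carbon steel, aluminum alloy.
Normalizing units and computing the index:
  low-carbon steel: σ_y = 210.0 MPa, ρ = 7895 kg/m³
  aluminum alloy: σ_y = 207.0 MPa, ρ = 2670 kg/m³
  aluminum alloy: M = 5.39×10⁻³
  low-carbon steel: M = 1.84×10⁻³
The maximum is for aluminum alloy.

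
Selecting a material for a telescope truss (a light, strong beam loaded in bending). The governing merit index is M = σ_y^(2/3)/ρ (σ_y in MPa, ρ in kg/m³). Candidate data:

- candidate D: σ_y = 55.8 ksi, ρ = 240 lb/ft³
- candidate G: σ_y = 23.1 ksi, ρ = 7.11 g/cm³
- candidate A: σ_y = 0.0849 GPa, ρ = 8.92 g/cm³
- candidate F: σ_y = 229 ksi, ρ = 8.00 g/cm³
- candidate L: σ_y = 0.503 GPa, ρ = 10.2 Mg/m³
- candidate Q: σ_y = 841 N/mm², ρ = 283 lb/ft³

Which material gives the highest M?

candidate Q

After converting to SI:
  candidate D: σ_y = 384.7 MPa, ρ = 3844 kg/m³
  candidate G: σ_y = 159.3 MPa, ρ = 7110 kg/m³
  candidate A: σ_y = 84.90 MPa, ρ = 8920 kg/m³
  candidate F: σ_y = 1579 MPa, ρ = 8000 kg/m³
  candidate L: σ_y = 503.0 MPa, ρ = 10200 kg/m³
  candidate Q: σ_y = 841.0 MPa, ρ = 4533 kg/m³
  candidate Q: M = 19.7×10⁻³
  candidate F: M = 16.9×10⁻³
  candidate D: M = 13.8×10⁻³
  candidate L: M = 6.20×10⁻³
  candidate G: M = 4.13×10⁻³
  candidate A: M = 2.17×10⁻³
Candidate Q has the largest M.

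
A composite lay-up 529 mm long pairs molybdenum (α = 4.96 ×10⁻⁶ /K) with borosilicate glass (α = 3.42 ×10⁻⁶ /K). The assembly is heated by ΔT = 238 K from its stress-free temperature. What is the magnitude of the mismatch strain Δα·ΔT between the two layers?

3.67×10⁻⁴

Δα = |4.96 − 3.42|×10⁻⁶/K = 1.54×10⁻⁶/K.
Mismatch strain = Δα·ΔT = 1.54×10⁻⁶ × 238.0 = 3.67×10⁻⁴.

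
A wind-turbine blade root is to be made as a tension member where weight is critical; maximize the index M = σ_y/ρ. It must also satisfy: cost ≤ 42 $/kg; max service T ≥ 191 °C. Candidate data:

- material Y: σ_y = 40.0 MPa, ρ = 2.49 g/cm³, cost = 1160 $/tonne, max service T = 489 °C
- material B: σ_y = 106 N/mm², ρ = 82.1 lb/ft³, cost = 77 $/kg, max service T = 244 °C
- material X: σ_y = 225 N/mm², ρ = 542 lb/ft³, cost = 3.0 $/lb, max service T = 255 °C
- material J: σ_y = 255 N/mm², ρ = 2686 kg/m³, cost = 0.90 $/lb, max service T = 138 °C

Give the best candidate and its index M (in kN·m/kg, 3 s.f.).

Screen on constraints: cost ≤ 42 $/kg; max service T ≥ 191 °C. Survivors: material Y, material X.
Convert each candidate to consistent units, then evaluate M:
  material Y: σ_y = 40.00 MPa, ρ = 2490 kg/m³
  material X: σ_y = 225.0 MPa, ρ = 8682 kg/m³
  material X: M = 25.9 kN·m/kg
  material Y: M = 16.1 kN·m/kg
Highest index: material X.

material X, M = 25.9 kN·m/kg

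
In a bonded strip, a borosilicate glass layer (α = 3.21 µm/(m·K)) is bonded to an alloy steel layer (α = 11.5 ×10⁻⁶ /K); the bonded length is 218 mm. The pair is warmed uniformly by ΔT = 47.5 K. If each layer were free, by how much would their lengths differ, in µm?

85.8 µm

Δα = |3.21 − 11.5|×10⁻⁶/K = 8.29×10⁻⁶/K.
ΔL_mismatch = Δα·L·ΔT = 8.29×10⁻⁶ × 218.0 mm × 47.5 K = 85.8 µm.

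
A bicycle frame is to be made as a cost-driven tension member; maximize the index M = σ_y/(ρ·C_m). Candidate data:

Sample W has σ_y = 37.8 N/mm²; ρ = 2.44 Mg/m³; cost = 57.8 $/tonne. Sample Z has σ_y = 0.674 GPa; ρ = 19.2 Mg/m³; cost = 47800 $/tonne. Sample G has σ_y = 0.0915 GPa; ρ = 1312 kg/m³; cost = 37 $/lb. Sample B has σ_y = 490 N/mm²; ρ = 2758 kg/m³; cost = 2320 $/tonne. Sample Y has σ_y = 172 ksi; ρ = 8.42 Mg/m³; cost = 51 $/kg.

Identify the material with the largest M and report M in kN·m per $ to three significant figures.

Normalizing units and computing the index:
  sample W: σ_y = 37.80 MPa, ρ = 2440 kg/m³, cost = 0.05780 $/kg
  sample Z: σ_y = 674.0 MPa, ρ = 19200 kg/m³, cost = 47.80 $/kg
  sample G: σ_y = 91.50 MPa, ρ = 1312 kg/m³, cost = 81.57 $/kg
  sample B: σ_y = 490.0 MPa, ρ = 2758 kg/m³, cost = 2.320 $/kg
  sample Y: σ_y = 1186 MPa, ρ = 8420 kg/m³, cost = 51.00 $/kg
  sample W: M = 268 kN·m per $
  sample B: M = 76.6 kN·m per $
  sample Y: M = 2.76 kN·m per $
  sample G: M = 0.855 kN·m per $
  sample Z: M = 0.734 kN·m per $
Highest index: sample W.

sample W, M = 268 kN·m per $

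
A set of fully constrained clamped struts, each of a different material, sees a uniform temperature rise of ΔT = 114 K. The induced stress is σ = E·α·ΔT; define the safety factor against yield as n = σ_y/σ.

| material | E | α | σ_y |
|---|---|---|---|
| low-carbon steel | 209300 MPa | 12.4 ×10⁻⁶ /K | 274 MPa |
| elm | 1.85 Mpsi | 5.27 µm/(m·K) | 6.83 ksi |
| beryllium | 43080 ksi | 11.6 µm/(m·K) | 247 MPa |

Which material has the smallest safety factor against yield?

Per material, after unit conversion:
  low-carbon steel: E = 209.3, α = 12.4, σ_y = 274.0 → σ = 296 MPa, n = 0.926
  elm: E = 12.76, α = 5.27, σ_y = 47.09 → σ = 7.66 MPa, n = 6.15
  beryllium: E = 297.0, α = 11.6, σ_y = 247.0 → σ = 393 MPa, n = 0.629
Beryllium has the lowest safety factor, n = 0.629.

beryllium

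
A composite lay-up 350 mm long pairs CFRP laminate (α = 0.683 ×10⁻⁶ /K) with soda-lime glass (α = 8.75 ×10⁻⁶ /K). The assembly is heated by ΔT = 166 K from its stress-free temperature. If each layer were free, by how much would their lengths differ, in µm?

469 µm

Δα = |0.683 − 8.75|×10⁻⁶/K = 8.07×10⁻⁶/K.
ΔL_mismatch = Δα·L·ΔT = 8.07×10⁻⁶ × 350.0 mm × 166.0 K = 469 µm.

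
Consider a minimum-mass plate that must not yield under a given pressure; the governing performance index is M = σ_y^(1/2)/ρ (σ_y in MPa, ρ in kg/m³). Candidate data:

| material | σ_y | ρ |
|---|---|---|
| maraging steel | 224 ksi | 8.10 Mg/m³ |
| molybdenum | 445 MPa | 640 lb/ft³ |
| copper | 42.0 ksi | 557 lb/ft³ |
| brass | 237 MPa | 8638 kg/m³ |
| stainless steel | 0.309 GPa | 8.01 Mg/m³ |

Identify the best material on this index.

Convert each candidate to consistent units, then evaluate M:
  maraging steel: σ_y = 1544 MPa, ρ = 8100 kg/m³
  molybdenum: σ_y = 445.0 MPa, ρ = 10250 kg/m³
  copper: σ_y = 289.6 MPa, ρ = 8922 kg/m³
  brass: σ_y = 237.0 MPa, ρ = 8638 kg/m³
  stainless steel: σ_y = 309.0 MPa, ρ = 8010 kg/m³
  maraging steel: M = 4.85×10⁻³
  stainless steel: M = 2.19×10⁻³
  molybdenum: M = 2.06×10⁻³
  copper: M = 1.91×10⁻³
  brass: M = 1.78×10⁻³
Highest index: maraging steel.

maraging steel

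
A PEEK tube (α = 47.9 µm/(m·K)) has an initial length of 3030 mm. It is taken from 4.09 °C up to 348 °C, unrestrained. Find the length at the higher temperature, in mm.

3079.9 mm

ΔT = 348 − 4.09 = 343.9 K.
ΔL = α·L₀·ΔT = 47.9×10⁻⁶ × 3030 mm × 343.9 K = 49.9 mm.
L = L₀ + ΔL = 3030 + 49.9 = 3079.9 mm.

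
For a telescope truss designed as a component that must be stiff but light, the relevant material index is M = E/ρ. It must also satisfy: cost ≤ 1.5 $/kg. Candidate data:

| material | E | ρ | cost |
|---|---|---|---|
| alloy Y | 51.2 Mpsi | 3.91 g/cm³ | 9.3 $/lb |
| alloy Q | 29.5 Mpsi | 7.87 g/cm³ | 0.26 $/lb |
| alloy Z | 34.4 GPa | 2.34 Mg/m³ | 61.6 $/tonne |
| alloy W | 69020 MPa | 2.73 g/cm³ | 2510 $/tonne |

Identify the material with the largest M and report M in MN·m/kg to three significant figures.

Screen on constraints: cost ≤ 1.5 $/kg. Survivors: alloy Q, alloy Z.
After converting to SI:
  alloy Q: E = 203.4 GPa, ρ = 7870 kg/m³
  alloy Z: E = 34.40 GPa, ρ = 2340 kg/m³
  alloy Q: M = 25.8 MN·m/kg
  alloy Z: M = 14.7 MN·m/kg
The maximum is for alloy Q.

alloy Q, M = 25.8 MN·m/kg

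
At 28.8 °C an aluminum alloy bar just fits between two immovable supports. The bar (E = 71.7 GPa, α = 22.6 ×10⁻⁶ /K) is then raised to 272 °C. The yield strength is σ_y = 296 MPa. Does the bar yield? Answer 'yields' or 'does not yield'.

yields

ΔT = 243.2 K. Constrained thermal stress σ = E·α·ΔT = 71.70×10³ MPa × 22.6×10⁻⁶ × 243.2 = 394 MPa (compressive).
Compare to σ_y = 296 MPa: σ ≥ σ_y, so it yields.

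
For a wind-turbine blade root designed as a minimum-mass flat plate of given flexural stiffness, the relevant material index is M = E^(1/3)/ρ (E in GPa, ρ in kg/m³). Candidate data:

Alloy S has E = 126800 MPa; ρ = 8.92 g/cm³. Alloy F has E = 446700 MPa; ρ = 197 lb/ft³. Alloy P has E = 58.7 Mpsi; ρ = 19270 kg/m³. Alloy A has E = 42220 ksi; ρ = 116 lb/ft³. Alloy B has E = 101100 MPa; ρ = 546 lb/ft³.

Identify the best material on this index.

After converting to SI:
  alloy S: E = 126.8 GPa, ρ = 8920 kg/m³
  alloy F: E = 446.7 GPa, ρ = 3156 kg/m³
  alloy P: E = 404.7 GPa, ρ = 19270 kg/m³
  alloy A: E = 291.1 GPa, ρ = 1858 kg/m³
  alloy B: E = 101.1 GPa, ρ = 8746 kg/m³
  alloy A: M = 3.57×10⁻³
  alloy F: M = 2.42×10⁻³
  alloy S: M = 0.563×10⁻³
  alloy B: M = 0.533×10⁻³
  alloy P: M = 0.384×10⁻³
The maximum is for alloy A.

alloy A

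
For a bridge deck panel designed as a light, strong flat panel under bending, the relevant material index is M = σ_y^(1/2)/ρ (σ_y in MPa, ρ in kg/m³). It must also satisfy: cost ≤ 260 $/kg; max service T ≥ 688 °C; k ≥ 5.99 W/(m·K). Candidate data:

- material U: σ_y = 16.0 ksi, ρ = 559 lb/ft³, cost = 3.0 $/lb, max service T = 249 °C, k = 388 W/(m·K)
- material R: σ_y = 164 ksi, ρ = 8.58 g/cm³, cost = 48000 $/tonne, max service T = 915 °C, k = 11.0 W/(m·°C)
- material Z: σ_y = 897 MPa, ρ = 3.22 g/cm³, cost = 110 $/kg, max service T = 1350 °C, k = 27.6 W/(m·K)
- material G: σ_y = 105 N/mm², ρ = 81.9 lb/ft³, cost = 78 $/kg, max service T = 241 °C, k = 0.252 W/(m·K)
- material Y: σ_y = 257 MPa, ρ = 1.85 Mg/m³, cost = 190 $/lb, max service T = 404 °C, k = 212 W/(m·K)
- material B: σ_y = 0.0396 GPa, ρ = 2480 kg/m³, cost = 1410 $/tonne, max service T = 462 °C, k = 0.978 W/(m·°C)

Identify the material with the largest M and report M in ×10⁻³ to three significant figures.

material Z, M = 9.30×10⁻³

Screen on constraints: cost ≤ 260 $/kg; max service T ≥ 688 °C; k ≥ 5.99 W/(m·K). Survivors: material R, material Z.
In SI units:
  material R: σ_y = 1131 MPa, ρ = 8580 kg/m³
  material Z: σ_y = 897.0 MPa, ρ = 3220 kg/m³
  material Z: M = 9.30×10⁻³
  material R: M = 3.92×10⁻³
Highest index: material Z.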